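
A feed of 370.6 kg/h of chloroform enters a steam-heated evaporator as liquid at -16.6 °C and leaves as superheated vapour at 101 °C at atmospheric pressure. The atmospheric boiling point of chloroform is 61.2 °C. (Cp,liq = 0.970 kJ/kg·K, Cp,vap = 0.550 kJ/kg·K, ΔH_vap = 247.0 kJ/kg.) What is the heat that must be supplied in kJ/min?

Q = 2130 kJ/min

liquid -16.6→61.2 °C: 75.466 kJ/kg
vaporisation at 61.2 °C: 247 kJ/kg
vapour 61.2→101 °C: 21.89 kJ/kg
Δh = 75.466 + 247 + 21.89 = 344.36 kJ/kg
Q = ṁ·Δh = 370.6 kg/h × 344.36 kJ/kg = 127620 kJ/h
|Q| = 35.45 kW = 2127 kJ/min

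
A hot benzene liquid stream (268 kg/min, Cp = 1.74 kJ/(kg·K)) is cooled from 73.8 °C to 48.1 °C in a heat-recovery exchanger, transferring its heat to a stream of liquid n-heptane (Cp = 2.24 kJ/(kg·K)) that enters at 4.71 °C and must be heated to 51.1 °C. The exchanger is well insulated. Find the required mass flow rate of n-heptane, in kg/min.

Heat released by hot stream: Q = 268 × 1.74 × (73.8 − 48.1) = 11984 kJ/min
Energy balance on cold side (adiabatic exchanger): Q = ṁ_c·Cp_c·(T_c,out − T_c,in)
ṁ_c = 11984 / [2.24 × (51.1 − 4.71)] = 115.33 kg/min

ṁ_c = 115 kg/min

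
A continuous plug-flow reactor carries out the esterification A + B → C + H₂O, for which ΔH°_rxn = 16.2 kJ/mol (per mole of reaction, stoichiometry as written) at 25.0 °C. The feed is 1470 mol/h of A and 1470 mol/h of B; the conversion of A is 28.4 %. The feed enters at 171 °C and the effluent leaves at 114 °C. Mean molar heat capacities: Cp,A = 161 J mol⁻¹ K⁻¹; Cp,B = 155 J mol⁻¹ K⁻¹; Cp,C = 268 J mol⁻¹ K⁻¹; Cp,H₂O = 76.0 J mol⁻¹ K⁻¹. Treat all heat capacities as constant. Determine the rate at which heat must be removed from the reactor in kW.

Q_out = 5.19 kW

Extent of reaction ξ = 0.284 × 1470 = 417.48 mol/h
Reaction term: ξ·ΔH°_rxn = 417.48 × 16.2 = 6763.2 kJ/h
Sensible, feed 171→25 °C: -67820 kJ/h
Outlet flows (mol/h): A 1052.5, B 1052.5, C 417.48, H₂O 417.48
Sensible, products 25→114 °C: 42383 kJ/h
Q = ΔH = -18674 kJ/h = -5.1873 kW
Heat removed = 5.1873 kW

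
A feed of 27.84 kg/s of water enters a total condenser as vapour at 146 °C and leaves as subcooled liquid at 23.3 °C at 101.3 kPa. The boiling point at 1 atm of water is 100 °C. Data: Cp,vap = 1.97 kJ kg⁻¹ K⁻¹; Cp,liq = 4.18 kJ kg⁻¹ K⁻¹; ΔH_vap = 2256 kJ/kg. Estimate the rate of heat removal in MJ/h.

Q_c = 267000 MJ/h

vapour 146→100 °C: -90.62 kJ/kg
condensation at 100 °C: -2256 kJ/kg
liquid 100→23.3 °C: -320.61 kJ/kg
Δh = -90.62 + -2256 + -320.61 = -2667.2 kJ/kg
Q = ṁ·Δh = 27.84 kg/s × -2667.2 kJ/kg = -74256 kJ/s
|Q| = 74256 kW = 267320 MJ/h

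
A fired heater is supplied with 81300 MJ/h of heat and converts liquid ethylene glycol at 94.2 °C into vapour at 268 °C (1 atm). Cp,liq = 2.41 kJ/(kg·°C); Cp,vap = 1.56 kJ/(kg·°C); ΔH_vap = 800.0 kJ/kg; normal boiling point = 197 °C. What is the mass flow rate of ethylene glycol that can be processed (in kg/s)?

ṁ = 19.5 kg/s

Δh = 2.41×(197−94.2) + 800.0 + 1.56×(268−197) = 1158.5 kJ/kg
Q = 81300 MJ/h = 22583 kJ/s = 22583 kJ/s
ṁ = Q/Δh = 22583 / 1158.5 = 19.493 kg/s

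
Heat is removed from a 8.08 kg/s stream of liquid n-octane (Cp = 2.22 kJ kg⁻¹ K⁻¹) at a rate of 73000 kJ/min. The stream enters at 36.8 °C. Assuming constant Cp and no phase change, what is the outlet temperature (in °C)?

T_out = -31.0 °C

Q = 73000 kJ/min = 1216.7 kJ/s
ΔT = Q/(ṁ·Cp) = 1216.7/(8.08×2.22) = 67.828 K
T_out = 36.8 − 67.828 = -31.028 °C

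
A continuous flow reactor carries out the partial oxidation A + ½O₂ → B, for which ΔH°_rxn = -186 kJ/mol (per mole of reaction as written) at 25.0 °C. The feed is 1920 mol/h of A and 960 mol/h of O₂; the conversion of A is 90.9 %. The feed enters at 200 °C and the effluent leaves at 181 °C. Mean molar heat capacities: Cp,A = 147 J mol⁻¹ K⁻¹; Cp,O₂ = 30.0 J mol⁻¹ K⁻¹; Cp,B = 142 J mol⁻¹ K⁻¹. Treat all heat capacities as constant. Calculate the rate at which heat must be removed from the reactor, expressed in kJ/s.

Extent of reaction ξ = 0.909 × 1920 = 1745.3 mol/h
Reaction term: ξ·ΔH°_rxn = 1745.3 × -186 = -324620 kJ/h
Sensible, feed 200→25 °C: -54432 kJ/h
Outlet flows (mol/h): A 174.72, O₂ 87.36, B 1745.3
Sensible, products 25→181 °C: 43077 kJ/h
Q = ΔH = -335980 kJ/h = -93.327 kW
Heat removed = 93.327 kJ/s

Q_out = 93.3 kJ/s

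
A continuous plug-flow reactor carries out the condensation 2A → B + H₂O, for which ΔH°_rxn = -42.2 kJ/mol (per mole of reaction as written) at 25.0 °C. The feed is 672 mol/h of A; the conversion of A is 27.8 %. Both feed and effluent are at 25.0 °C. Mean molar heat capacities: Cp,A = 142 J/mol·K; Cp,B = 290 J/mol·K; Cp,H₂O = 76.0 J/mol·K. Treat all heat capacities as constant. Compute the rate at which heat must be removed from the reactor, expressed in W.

Extent of reaction ξ = 0.278 × 672 / 2 = 93.408 mol/h
Reaction term: ξ·ΔH°_rxn = 93.408 × -42.2 = -3941.8 kJ/h
Q = ΔH = -3941.8 kJ/h = -1.0949 kW
Heat removed = 1094.9 W

Q_out = 1090 W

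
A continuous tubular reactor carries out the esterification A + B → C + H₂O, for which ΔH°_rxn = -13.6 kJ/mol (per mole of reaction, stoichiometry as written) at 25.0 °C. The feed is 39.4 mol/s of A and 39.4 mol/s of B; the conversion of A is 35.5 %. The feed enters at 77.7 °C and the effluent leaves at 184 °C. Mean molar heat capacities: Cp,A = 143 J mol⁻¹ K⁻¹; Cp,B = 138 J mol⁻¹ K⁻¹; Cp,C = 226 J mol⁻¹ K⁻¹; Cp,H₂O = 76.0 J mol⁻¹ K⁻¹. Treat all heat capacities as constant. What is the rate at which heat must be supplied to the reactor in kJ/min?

Extent of reaction ξ = 0.355 × 39.4 = 13.987 mol/s
Reaction term: ξ·ΔH°_rxn = 13.987 × -13.6 = -190.22 kJ/s
Sensible, feed 77.7→25 °C: -583.46 kJ/s
Outlet flows (mol/s): A 25.413, B 25.413, C 13.987, H₂O 13.987
Sensible, products 25→184 °C: 1807.1 kJ/s
Q = ΔH = 1033.4 kJ/s = 1033.4 kW
Heat supplied = 62002 kJ/min

Q_in = 62000 kJ/min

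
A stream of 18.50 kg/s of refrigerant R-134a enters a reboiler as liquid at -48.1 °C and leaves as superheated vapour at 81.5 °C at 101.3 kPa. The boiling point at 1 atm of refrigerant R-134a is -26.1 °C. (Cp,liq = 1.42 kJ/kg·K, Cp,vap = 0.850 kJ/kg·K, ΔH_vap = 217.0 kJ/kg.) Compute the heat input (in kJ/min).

Q = 377000 kJ/min

liquid -48.1→-26.1 °C: 31.24 kJ/kg
vaporisation at -26.1 °C: 217 kJ/kg
vapour -26.1→81.5 °C: 91.46 kJ/kg
Δh = 31.24 + 217 + 91.46 = 339.7 kJ/kg
Q = ṁ·Δh = 18.50 kg/s × 339.7 kJ/kg = 6284.4 kJ/s
|Q| = 6284.4 kW = 377070 kJ/min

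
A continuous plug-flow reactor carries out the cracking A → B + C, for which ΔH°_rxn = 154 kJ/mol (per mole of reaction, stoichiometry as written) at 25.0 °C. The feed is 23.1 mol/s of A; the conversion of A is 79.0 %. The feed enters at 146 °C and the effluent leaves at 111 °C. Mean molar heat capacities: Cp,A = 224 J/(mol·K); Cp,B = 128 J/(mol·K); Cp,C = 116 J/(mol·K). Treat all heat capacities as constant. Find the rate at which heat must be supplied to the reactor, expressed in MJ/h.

Extent of reaction ξ = 0.790 × 23.1 = 18.249 mol/s
Reaction term: ξ·ΔH°_rxn = 18.249 × 154 = 2810.3 kJ/s
Sensible, feed 146→25 °C: -626.1 kJ/s
Outlet flows (mol/s): A 4.851, B 18.249, C 18.249
Sensible, products 25→111 °C: 476.39 kJ/s
Q = ΔH = 2660.6 kJ/s = 2660.6 kW
Heat supplied = 9578.3 MJ/h

Q_in = 9580 MJ/h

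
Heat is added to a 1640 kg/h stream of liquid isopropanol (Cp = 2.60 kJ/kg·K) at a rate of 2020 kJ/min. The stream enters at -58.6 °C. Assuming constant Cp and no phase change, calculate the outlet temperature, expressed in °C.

Q = 2020 kJ/min = 121200 kJ/h
ΔT = Q/(ṁ·Cp) = 121200/(1640×2.60) = 28.424 K
T_out = -58.6 + 28.424 = -30.176 °C

T_out = -30.2 °C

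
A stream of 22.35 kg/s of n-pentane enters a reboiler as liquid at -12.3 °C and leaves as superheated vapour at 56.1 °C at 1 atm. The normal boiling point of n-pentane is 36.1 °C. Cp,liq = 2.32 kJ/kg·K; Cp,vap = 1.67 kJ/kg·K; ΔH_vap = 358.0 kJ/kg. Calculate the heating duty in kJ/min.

liquid -12.3→36.1 °C: 112.29 kJ/kg
vaporisation at 36.1 °C: 358 kJ/kg
vapour 36.1→56.1 °C: 33.4 kJ/kg
Δh = 112.29 + 358 + 33.4 = 503.69 kJ/kg
Q = ṁ·Δh = 22.35 kg/s × 503.69 kJ/kg = 11257 kJ/s
|Q| = 11257 kW = 675450 kJ/min

Q = 675000 kJ/min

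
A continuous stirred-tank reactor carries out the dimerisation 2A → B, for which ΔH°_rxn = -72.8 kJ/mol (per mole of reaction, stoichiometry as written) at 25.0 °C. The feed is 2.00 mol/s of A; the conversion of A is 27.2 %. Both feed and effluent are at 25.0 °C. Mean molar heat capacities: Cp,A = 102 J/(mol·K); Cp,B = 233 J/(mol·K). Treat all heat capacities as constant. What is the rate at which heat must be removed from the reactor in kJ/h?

Q_out = 71300 kJ/h

Extent of reaction ξ = 0.272 × 2.00 / 2 = 0.272 mol/s
Reaction term: ξ·ΔH°_rxn = 0.272 × -72.8 = -19.802 kJ/s
Q = ΔH = -19.802 kJ/s = -19.802 kW
Heat removed = 71286 kJ/h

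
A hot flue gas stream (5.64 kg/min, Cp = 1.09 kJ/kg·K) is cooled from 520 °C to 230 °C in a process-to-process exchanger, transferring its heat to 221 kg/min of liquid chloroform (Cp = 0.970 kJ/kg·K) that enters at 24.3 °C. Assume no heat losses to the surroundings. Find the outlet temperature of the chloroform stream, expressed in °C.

Heat released by hot stream: Q = 5.64 × 1.09 × (520 − 230) = 1782.8 kJ/min
Energy balance on cold side (adiabatic exchanger): Q = ṁ_c·Cp_c·(T_c,out − T_c,in)
T_c,out = 24.3 + 1782.8/(221 × 0.970) = 32.616 °C

T_c,out = 32.6 °C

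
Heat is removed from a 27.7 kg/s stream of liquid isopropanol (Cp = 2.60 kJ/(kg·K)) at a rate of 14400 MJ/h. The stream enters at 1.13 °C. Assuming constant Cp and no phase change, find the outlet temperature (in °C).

T_out = -54.4 °C

Q = 14400 MJ/h = 4000 kJ/s
ΔT = Q/(ṁ·Cp) = 4000/(27.7×2.60) = 55.54 K
T_out = 1.13 − 55.54 = -54.41 °C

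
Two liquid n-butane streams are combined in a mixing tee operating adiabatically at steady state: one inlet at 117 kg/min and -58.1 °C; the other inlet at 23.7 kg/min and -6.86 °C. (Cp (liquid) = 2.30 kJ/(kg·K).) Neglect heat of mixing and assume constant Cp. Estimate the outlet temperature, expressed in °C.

T_out = -49.5 °C

Adiabatic, steady state ⇒ Σ ṁᵢCp,ᵢ(T_out − Tᵢ) = 0
Σ ṁᵢCp,ᵢTᵢ = 117×2.30×-58.1 + 23.7×2.30×-6.86 = -16009
Σ ṁᵢCp,ᵢ = 117×2.30 + 23.7×2.30 = 323.61
T_out = -16009 / 323.61 = -49.469 °C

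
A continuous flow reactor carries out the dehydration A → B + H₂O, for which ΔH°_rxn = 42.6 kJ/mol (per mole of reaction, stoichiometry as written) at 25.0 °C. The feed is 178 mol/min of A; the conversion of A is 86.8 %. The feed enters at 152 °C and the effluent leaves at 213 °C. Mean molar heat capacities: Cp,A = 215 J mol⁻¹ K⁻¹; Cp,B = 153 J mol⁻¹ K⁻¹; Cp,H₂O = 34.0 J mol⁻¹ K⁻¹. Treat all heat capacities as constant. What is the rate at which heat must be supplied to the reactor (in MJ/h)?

Extent of reaction ξ = 0.868 × 178 = 154.5 mol/min
Reaction term: ξ·ΔH°_rxn = 154.5 × 42.6 = 6581.9 kJ/min
Sensible, feed 152→25 °C: -4860.3 kJ/min
Outlet flows (mol/min): A 23.496, B 154.5, H₂O 154.5
Sensible, products 25→213 °C: 6381.5 kJ/min
Q = ΔH = 8103 kJ/min = 135.05 kW
Heat supplied = 486.18 MJ/h

Q_in = 486 MJ/h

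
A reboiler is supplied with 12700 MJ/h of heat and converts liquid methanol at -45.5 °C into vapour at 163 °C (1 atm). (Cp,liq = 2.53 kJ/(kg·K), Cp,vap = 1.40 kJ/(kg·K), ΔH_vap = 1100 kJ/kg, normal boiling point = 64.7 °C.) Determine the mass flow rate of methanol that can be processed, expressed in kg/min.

ṁ = 140 kg/min

Δh = 2.53×(64.7−-45.5) + 1100 + 1.40×(163−64.7) = 1516.4 kJ/kg
Q = 12700 MJ/h = 3527.8 kJ/s = 211670 kJ/min
ṁ = Q/Δh = 211670 / 1516.4 = 139.58 kg/min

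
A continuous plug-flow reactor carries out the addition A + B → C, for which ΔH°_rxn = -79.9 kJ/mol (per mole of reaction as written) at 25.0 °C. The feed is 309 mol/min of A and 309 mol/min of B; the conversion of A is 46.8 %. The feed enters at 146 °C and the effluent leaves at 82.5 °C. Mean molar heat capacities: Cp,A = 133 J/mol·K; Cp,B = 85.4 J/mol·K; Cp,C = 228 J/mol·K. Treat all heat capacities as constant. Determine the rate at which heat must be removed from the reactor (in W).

Q_out = 263000 W

Extent of reaction ξ = 0.468 × 309 = 144.61 mol/min
Reaction term: ξ·ΔH°_rxn = 144.61 × -79.9 = -11554 kJ/min
Sensible, feed 146→25 °C: -8165.8 kJ/min
Outlet flows (mol/min): A 164.39, B 164.39, C 144.61
Sensible, products 25→82.5 °C: 3960.2 kJ/min
Q = ΔH = -15760 kJ/min = -262.67 kW
Heat removed = 262670 W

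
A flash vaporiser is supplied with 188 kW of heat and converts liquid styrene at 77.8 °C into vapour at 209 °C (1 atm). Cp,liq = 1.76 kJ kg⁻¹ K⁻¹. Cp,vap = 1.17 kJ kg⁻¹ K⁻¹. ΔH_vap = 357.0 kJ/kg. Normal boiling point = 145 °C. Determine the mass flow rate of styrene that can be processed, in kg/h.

Δh = 1.76×(145−77.8) + 357.0 + 1.17×(209−145) = 550.15 kJ/kg
Q = 188 kW = 188 kJ/s = 676800 kJ/h
ṁ = Q/Δh = 676800 / 550.15 = 1230.2 kg/h

ṁ = 1230 kg/h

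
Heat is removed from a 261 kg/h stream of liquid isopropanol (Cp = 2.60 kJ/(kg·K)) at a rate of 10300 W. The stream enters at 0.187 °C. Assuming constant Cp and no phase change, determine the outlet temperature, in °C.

Q = 10300 W = 37080 kJ/h
ΔT = Q/(ṁ·Cp) = 37080/(261×2.60) = 54.642 K
T_out = 0.187 − 54.642 = -54.455 °C

T_out = -54.5 °C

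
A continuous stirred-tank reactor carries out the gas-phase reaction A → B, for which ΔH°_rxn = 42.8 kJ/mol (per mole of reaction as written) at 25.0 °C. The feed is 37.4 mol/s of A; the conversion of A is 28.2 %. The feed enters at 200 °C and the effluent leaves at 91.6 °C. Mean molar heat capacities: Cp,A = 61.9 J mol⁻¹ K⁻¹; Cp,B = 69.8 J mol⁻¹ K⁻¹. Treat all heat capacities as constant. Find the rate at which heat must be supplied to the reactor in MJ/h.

Extent of reaction ξ = 0.282 × 37.4 = 10.547 mol/s
Reaction term: ξ·ΔH°_rxn = 10.547 × 42.8 = 451.4 kJ/s
Sensible, feed 200→25 °C: -405.14 kJ/s
Outlet flows (mol/s): A 26.853, B 10.547
Sensible, products 25→91.6 °C: 159.73 kJ/s
Q = ΔH = 206 kJ/s = 206 kW
Heat supplied = 741.6 MJ/h

Q_in = 742 MJ/h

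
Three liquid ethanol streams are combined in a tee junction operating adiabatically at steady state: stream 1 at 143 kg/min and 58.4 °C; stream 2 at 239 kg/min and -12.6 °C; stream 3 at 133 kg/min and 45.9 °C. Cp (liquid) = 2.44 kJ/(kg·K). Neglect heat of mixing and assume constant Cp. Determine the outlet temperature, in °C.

T_out = 22.2 °C

Energy balance with Q = 0: Σ ṁᵢCp,ᵢ(T_out − Tᵢ) = 0
T_out = Σ ṁᵢCp,ᵢTᵢ / Σ ṁᵢCp,ᵢ
      = 27925 / 1256.6 = 22.222 °C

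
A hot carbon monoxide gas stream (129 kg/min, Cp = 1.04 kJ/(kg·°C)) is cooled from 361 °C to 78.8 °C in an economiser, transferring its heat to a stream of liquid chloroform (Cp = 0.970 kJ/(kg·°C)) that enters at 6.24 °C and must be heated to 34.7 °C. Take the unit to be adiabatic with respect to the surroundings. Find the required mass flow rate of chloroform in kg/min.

ṁ_c = 1370 kg/min

Heat released by hot stream: Q = 129 × 1.04 × (361 − 78.8) = 37860 kJ/min
Energy balance on cold side (adiabatic exchanger): Q = ṁ_c·Cp_c·(T_c,out − T_c,in)
ṁ_c = 37860 / [0.970 × (34.7 − 6.24)] = 1371.4 kg/min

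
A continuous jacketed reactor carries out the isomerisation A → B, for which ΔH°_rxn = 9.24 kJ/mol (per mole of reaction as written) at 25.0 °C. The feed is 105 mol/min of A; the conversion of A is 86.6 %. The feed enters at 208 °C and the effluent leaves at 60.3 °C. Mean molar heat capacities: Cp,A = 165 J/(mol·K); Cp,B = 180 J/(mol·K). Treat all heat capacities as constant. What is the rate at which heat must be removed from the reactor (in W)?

Q_out = 27800 W

Extent of reaction ξ = 0.866 × 105 = 90.93 mol/min
Reaction term: ξ·ΔH°_rxn = 90.93 × 9.24 = 840.19 kJ/min
Sensible, feed 208→25 °C: -3170.5 kJ/min
Outlet flows (mol/min): A 14.07, B 90.93
Sensible, products 25→60.3 °C: 659.72 kJ/min
Q = ΔH = -1670.6 kJ/min = -27.843 kW
Heat removed = 27843 W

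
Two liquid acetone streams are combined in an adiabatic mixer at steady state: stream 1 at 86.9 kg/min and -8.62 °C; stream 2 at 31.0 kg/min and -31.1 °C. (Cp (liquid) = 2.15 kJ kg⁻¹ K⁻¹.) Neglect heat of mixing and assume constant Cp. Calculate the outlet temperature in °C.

Energy balance with Q = 0: Σ ṁᵢCp,ᵢ(T_out − Tᵢ) = 0
T_out = Σ ṁᵢCp,ᵢTᵢ / Σ ṁᵢCp,ᵢ
      = -3683.3 / 253.49 = -14.531 °C

T_out = -14.5 °C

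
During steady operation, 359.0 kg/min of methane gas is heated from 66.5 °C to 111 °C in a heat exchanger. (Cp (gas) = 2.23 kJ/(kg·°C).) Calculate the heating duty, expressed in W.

Q = 594000 W

Q = ṁ·Cp·ΔT = 359.0 × 2.23 × (111 − 66.5) = 35625 kJ/min
Converting: 35625 / 60 s = 593.76 kW
Heating duty = 593760 W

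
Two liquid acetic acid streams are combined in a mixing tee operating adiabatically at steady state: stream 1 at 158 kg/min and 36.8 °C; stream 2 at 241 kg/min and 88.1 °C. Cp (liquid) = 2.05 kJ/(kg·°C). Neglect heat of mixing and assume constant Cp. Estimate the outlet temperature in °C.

Energy balance with Q = 0: Σ ṁᵢCp,ᵢ(T_out − Tᵢ) = 0
T_out = Σ ṁᵢCp,ᵢTᵢ / Σ ṁᵢCp,ᵢ
      = 55445 / 817.95 = 67.786 °C

T_out = 67.8 °C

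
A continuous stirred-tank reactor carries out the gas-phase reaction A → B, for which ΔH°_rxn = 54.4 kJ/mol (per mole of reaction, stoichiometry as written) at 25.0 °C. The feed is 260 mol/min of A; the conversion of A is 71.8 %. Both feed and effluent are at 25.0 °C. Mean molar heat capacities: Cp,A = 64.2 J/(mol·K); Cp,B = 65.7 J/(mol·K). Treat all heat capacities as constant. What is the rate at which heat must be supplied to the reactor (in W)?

Q_in = 169000 W

Extent of reaction ξ = 0.718 × 260 = 186.68 mol/min
Reaction term: ξ·ΔH°_rxn = 186.68 × 54.4 = 10155 kJ/min
Q = ΔH = 10155 kJ/min = 169.26 kW
Heat supplied = 169260 W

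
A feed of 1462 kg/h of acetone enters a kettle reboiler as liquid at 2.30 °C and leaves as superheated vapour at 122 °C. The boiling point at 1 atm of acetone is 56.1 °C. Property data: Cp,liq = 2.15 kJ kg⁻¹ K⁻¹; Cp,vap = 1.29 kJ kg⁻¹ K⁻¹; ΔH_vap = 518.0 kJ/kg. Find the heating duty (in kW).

liquid 2.30→56.1 °C: 115.67 kJ/kg
vaporisation at 56.1 °C: 518 kJ/kg
vapour 56.1→122 °C: 85.011 kJ/kg
Δh = 115.67 + 518 + 85.011 = 718.68 kJ/kg
Q = ṁ·Δh = 1462 kg/h × 718.68 kJ/kg = 1.0507e+06 kJ/h
|Q| = 291.86 kW

Q = 292 kW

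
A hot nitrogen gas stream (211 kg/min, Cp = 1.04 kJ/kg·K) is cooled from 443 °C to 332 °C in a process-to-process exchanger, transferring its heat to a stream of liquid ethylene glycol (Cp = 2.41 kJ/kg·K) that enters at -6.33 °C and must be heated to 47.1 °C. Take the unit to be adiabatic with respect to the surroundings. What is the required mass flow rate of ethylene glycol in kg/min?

ṁ_c = 189 kg/min

Heat released by hot stream: Q = 211 × 1.04 × (443 − 332) = 24358 kJ/min
Energy balance on cold side (adiabatic exchanger): Q = ṁ_c·Cp_c·(T_c,out − T_c,in)
ṁ_c = 24358 / [2.41 × (47.1 − -6.33)] = 189.16 kg/min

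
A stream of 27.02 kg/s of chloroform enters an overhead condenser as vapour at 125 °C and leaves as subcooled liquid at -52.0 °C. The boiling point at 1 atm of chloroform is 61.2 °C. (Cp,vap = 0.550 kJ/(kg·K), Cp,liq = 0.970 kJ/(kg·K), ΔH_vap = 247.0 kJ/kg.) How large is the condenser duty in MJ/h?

vapour 125→61.2 °C: -35.09 kJ/kg
condensation at 61.2 °C: -247 kJ/kg
liquid 61.2→-52.0 °C: -109.8 kJ/kg
Δh = -35.09 + -247 + -109.8 = -391.89 kJ/kg
Q = ṁ·Δh = 27.02 kg/s × -391.89 kJ/kg = -10589 kJ/s
|Q| = 10589 kW = 38120 MJ/h

Q_c = 38100 MJ/h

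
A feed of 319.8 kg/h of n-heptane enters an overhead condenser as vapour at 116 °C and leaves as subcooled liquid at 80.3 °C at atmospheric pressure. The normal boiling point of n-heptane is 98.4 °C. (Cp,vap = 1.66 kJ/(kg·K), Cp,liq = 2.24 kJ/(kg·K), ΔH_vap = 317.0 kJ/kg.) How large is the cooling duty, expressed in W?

Q_c = 34400 W

vapour 116→98.4 °C: -29.216 kJ/kg
condensation at 98.4 °C: -317 kJ/kg
liquid 98.4→80.3 °C: -40.544 kJ/kg
Δh = -29.216 + -317 + -40.544 = -386.76 kJ/kg
Q = ṁ·Δh = 319.8 kg/h × -386.76 kJ/kg = -123690 kJ/h
|Q| = 34.357 kW = 34357 W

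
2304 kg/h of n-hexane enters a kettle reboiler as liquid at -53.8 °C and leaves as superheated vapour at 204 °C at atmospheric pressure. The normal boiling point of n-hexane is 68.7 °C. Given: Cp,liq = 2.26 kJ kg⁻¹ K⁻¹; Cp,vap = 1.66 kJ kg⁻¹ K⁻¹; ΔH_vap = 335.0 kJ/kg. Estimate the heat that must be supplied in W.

liquid -53.8→68.7 °C: 276.85 kJ/kg
vaporisation at 68.7 °C: 335 kJ/kg
vapour 68.7→204 °C: 224.6 kJ/kg
Δh = 276.85 + 335 + 224.6 = 836.45 kJ/kg
Q = ṁ·Δh = 2304 kg/h × 836.45 kJ/kg = 1.9272e+06 kJ/h
|Q| = 535.33 kW = 535330 W

Q = 535000 W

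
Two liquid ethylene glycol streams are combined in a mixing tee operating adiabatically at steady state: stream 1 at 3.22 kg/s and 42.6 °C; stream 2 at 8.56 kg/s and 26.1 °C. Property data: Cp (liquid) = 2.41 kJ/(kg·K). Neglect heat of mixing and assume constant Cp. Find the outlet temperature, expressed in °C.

T_out = 30.6 °C

Adiabatic, steady state ⇒ Σ ṁᵢCp,ᵢ(T_out − Tᵢ) = 0
Σ ṁᵢCp,ᵢTᵢ = 3.22×2.41×42.6 + 8.56×2.41×26.1 = 869.02
Σ ṁᵢCp,ᵢ = 3.22×2.41 + 8.56×2.41 = 28.39
T_out = 869.02 / 28.39 = 30.61 °C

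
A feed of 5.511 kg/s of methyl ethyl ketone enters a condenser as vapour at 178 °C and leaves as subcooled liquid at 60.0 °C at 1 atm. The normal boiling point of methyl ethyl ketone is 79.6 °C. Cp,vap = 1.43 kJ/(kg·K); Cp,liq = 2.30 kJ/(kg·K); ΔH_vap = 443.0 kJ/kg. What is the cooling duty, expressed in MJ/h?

vapour 178→79.6 °C: -140.71 kJ/kg
condensation at 79.6 °C: -443 kJ/kg
liquid 79.6→60.0 °C: -45.08 kJ/kg
Δh = -140.71 + -443 + -45.08 = -628.79 kJ/kg
Q = ṁ·Δh = 5.511 kg/s × -628.79 kJ/kg = -3465.3 kJ/s
|Q| = 3465.3 kW = 12475 MJ/h

Q_c = 12500 MJ/h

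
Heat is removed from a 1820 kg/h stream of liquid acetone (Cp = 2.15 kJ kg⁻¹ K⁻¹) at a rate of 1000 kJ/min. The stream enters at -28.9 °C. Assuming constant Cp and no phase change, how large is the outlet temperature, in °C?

T_out = -44.2 °C

Q = 1000 kJ/min = 60000 kJ/h
ΔT = Q/(ṁ·Cp) = 60000/(1820×2.15) = 15.334 K
T_out = -28.9 − 15.334 = -44.234 °C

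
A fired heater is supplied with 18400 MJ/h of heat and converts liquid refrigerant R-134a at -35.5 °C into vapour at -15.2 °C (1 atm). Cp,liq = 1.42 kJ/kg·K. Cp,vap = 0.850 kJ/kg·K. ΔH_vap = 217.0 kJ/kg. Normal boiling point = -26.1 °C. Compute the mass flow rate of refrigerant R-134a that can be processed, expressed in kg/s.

ṁ = 21.3 kg/s

Δh = 1.42×(-26.1−-35.5) + 217.0 + 0.850×(-15.2−-26.1) = 239.61 kJ/kg
Q = 18400 MJ/h = 5111.1 kJ/s = 5111.1 kJ/s
ṁ = Q/Δh = 5111.1 / 239.61 = 21.331 kg/s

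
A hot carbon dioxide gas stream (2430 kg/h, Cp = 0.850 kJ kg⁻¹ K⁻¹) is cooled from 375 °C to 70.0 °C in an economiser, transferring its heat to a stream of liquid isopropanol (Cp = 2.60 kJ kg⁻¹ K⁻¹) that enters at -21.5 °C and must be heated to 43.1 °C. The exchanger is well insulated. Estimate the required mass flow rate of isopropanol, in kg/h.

ṁ_c = 3750 kg/h

Heat released by hot stream: Q = 2430 × 0.850 × (375 − 70.0) = 629980 kJ/h
Energy balance on cold side (adiabatic exchanger): Q = ṁ_c·Cp_c·(T_c,out − T_c,in)
ṁ_c = 629980 / [2.60 × (43.1 − -21.5)] = 3750.8 kg/h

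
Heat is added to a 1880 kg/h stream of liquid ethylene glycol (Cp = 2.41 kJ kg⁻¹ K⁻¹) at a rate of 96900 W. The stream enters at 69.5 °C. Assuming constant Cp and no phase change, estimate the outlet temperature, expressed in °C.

T_out = 146 °C

Q = 96900 W = 348840 kJ/h
ΔT = Q/(ṁ·Cp) = 348840/(1880×2.41) = 76.993 K
T_out = 69.5 + 76.993 = 146.49 °C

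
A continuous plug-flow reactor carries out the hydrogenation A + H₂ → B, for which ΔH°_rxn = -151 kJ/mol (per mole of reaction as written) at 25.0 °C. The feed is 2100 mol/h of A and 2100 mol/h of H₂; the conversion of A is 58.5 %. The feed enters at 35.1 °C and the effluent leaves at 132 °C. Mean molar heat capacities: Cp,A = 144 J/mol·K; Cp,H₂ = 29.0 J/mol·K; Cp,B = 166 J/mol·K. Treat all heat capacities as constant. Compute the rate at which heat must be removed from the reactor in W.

Extent of reaction ξ = 0.585 × 2100 = 1228.5 mol/h
Reaction term: ξ·ΔH°_rxn = 1228.5 × -151 = -185500 kJ/h
Sensible, feed 35.1→25 °C: -3669.3 kJ/h
Outlet flows (mol/h): A 871.5, H₂ 871.5, B 1228.5
Sensible, products 25→132 °C: 37953 kJ/h
Q = ΔH = -151220 kJ/h = -42.006 kW
Heat removed = 42006 W

Q_out = 42000 W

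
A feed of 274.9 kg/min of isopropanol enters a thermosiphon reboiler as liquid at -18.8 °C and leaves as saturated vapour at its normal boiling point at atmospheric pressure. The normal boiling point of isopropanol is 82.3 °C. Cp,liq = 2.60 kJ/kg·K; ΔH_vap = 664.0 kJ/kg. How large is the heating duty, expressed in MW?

Q = 4.25 MW

liquid -18.8→82.3 °C: 262.86 kJ/kg
vaporisation at 82.3 °C: 664 kJ/kg
Δh = 262.86 + 664 = 926.86 kJ/kg
Q = ṁ·Δh = 274.9 kg/min × 926.86 kJ/kg = 254790 kJ/min
|Q| = 4246.6 kW = 4.2466 MW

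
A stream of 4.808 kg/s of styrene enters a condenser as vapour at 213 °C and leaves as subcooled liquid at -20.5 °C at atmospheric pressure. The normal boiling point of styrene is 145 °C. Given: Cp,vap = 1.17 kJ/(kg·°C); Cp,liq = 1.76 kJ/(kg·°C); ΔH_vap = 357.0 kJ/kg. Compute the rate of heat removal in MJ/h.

Q_c = 12600 MJ/h

vapour 213→145 °C: -79.56 kJ/kg
condensation at 145 °C: -357 kJ/kg
liquid 145→-20.5 °C: -291.28 kJ/kg
Δh = -79.56 + -357 + -291.28 = -727.84 kJ/kg
Q = ṁ·Δh = 4.808 kg/s × -727.84 kJ/kg = -3499.5 kJ/s
|Q| = 3499.5 kW = 12598 MJ/h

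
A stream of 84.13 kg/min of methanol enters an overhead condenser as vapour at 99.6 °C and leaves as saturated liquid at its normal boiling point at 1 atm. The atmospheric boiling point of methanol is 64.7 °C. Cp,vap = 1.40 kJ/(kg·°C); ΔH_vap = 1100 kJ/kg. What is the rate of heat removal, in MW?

vapour 99.6→64.7 °C: -48.86 kJ/kg
condensation at 64.7 °C: -1100 kJ/kg
Δh = -48.86 + -1100 = -1148.9 kJ/kg
Q = ṁ·Δh = 84.13 kg/min × -1148.9 kJ/kg = -96654 kJ/min
|Q| = 1610.9 kW = 1.6109 MW

Q_c = 1.61 MW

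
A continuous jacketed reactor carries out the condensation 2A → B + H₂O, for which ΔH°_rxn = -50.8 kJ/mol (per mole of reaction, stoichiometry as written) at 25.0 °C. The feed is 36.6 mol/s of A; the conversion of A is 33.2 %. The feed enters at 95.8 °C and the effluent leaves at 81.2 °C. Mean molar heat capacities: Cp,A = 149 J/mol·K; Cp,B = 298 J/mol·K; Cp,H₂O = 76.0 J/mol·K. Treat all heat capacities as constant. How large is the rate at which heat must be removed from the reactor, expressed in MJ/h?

Extent of reaction ξ = 0.332 × 36.6 / 2 = 6.0756 mol/s
Reaction term: ξ·ΔH°_rxn = 6.0756 × -50.8 = -308.64 kJ/s
Sensible, feed 95.8→25 °C: -386.1 kJ/s
Outlet flows (mol/s): A 24.449, B 6.0756, H₂O 6.0756
Sensible, products 25→81.2 °C: 332.43 kJ/s
Q = ΔH = -362.31 kJ/s = -362.31 kW
Heat removed = 1304.3 MJ/h

Q_out = 1300 MJ/h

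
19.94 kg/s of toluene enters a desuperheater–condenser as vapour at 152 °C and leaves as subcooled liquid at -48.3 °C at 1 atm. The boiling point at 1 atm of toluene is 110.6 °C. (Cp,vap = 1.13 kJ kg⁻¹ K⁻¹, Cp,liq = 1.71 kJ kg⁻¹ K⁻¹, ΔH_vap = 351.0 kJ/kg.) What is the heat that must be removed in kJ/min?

Q_c = 801000 kJ/min

vapour 152→110.6 °C: -46.782 kJ/kg
condensation at 110.6 °C: -351 kJ/kg
liquid 110.6→-48.3 °C: -271.72 kJ/kg
Δh = -46.782 + -351 + -271.72 = -669.5 kJ/kg
Q = ṁ·Δh = 19.94 kg/s × -669.5 kJ/kg = -13350 kJ/s
|Q| = 13350 kW = 800990 kJ/min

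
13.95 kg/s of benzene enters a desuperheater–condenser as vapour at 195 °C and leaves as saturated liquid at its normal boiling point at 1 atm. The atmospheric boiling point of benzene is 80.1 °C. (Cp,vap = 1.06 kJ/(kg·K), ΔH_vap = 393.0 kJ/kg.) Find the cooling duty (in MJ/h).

vapour 195→80.1 °C: -121.79 kJ/kg
condensation at 80.1 °C: -393 kJ/kg
Δh = -121.79 + -393 = -514.79 kJ/kg
Q = ṁ·Δh = 13.95 kg/s × -514.79 kJ/kg = -7181.4 kJ/s
|Q| = 7181.4 kW = 25853 MJ/h

Q_c = 25900 MJ/h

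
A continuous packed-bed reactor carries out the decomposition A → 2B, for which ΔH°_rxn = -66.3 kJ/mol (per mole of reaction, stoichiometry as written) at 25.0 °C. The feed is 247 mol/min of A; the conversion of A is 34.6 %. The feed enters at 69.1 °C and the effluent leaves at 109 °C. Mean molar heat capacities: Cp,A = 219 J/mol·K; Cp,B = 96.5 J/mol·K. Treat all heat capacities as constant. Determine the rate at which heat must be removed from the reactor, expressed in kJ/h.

Extent of reaction ξ = 0.346 × 247 = 85.462 mol/min
Reaction term: ξ·ΔH°_rxn = 85.462 × -66.3 = -5666.1 kJ/min
Sensible, feed 69.1→25 °C: -2385.5 kJ/min
Outlet flows (mol/min): A 161.54, B 170.92
Sensible, products 25→109 °C: 4357.2 kJ/min
Q = ΔH = -3694.5 kJ/min = -61.574 kW
Heat removed = 221670 kJ/h

Q_out = 222000 kJ/h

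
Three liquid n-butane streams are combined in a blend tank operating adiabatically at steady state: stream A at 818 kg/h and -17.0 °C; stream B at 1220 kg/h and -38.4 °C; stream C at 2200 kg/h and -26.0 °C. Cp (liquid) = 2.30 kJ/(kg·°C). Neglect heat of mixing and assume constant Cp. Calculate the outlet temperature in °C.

Energy balance with Q = 0: Σ ṁᵢCp,ᵢ(T_out − Tᵢ) = 0
T_out = Σ ṁᵢCp,ᵢTᵢ / Σ ṁᵢCp,ᵢ
      = -271290 / 9747.4 = -27.832 °C

T_out = -27.8 °C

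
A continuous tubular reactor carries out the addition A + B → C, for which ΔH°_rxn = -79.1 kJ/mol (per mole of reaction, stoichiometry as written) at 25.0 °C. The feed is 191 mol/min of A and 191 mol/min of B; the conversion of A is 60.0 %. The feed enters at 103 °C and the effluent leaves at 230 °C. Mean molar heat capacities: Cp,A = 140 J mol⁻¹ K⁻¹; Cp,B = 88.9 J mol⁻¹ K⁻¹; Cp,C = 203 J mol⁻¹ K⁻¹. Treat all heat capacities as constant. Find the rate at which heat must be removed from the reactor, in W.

Extent of reaction ξ = 0.600 × 191 = 114.6 mol/min
Reaction term: ξ·ΔH°_rxn = 114.6 × -79.1 = -9064.9 kJ/min
Sensible, feed 103→25 °C: -3410.2 kJ/min
Outlet flows (mol/min): A 76.4, B 76.4, C 114.6
Sensible, products 25→230 °C: 8354.1 kJ/min
Q = ΔH = -4120.9 kJ/min = -68.682 kW
Heat removed = 68682 W

Q_out = 68700 W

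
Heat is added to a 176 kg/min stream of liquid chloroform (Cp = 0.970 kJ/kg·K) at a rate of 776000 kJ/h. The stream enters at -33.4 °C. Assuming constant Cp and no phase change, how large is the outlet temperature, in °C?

T_out = 42.4 °C

Q = 776000 kJ/h = 12933 kJ/min
ΔT = Q/(ṁ·Cp) = 12933/(176×0.970) = 75.758 K
T_out = -33.4 + 75.758 = 42.358 °C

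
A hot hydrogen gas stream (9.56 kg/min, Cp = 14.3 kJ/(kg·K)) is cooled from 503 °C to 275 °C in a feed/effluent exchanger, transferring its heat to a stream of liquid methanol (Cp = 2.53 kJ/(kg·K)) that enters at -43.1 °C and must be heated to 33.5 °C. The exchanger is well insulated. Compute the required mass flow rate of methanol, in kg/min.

Heat released by hot stream: Q = 9.56 × 14.3 × (503 − 275) = 31169 kJ/min
Energy balance on cold side (adiabatic exchanger): Q = ṁ_c·Cp_c·(T_c,out − T_c,in)
ṁ_c = 31169 / [2.53 × (33.5 − -43.1)] = 160.83 kg/min

ṁ_c = 161 kg/min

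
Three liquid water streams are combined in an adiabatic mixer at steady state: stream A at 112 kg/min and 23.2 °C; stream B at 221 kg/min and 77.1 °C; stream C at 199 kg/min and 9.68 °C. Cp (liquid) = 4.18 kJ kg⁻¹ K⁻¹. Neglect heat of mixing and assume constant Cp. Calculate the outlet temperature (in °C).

Energy balance with Q = 0: Σ ṁᵢCp,ᵢ(T_out − Tᵢ) = 0
T_out = Σ ṁᵢCp,ᵢTᵢ / Σ ṁᵢCp,ᵢ
      = 90137 / 2223.8 = 40.533 °C

T_out = 40.5 °C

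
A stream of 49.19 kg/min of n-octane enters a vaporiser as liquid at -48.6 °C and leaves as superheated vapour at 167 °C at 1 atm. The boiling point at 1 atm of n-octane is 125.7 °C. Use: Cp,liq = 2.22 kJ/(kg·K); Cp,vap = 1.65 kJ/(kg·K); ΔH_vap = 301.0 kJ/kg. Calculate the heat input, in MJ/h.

Q = 2230 MJ/h

liquid -48.6→125.7 °C: 386.95 kJ/kg
vaporisation at 125.7 °C: 301 kJ/kg
vapour 125.7→167 °C: 68.145 kJ/kg
Δh = 386.95 + 301 + 68.145 = 756.09 kJ/kg
Q = ṁ·Δh = 49.19 kg/min × 756.09 kJ/kg = 37192 kJ/min
|Q| = 619.87 kW = 2231.5 MJ/h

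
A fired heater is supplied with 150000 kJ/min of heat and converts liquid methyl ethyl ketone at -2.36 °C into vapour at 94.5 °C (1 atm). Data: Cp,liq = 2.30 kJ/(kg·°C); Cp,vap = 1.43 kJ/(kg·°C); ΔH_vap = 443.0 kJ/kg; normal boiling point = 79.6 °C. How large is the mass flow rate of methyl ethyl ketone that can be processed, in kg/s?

ṁ = 3.83 kg/s

Δh = 2.30×(79.6−-2.36) + 443.0 + 1.43×(94.5−79.6) = 652.82 kJ/kg
Q = 150000 kJ/min = 2500 kJ/s = 2500 kJ/s
ṁ = Q/Δh = 2500 / 652.82 = 3.8296 kg/s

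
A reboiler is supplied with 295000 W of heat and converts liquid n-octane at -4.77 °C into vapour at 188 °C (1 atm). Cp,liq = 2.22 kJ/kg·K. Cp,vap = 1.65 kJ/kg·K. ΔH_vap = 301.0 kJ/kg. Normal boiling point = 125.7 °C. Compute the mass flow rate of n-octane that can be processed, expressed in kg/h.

ṁ = 1530 kg/h

Δh = 2.22×(125.7−-4.77) + 301.0 + 1.65×(188−125.7) = 693.44 kJ/kg
Q = 295000 W = 295 kJ/s = 1.062e+06 kJ/h
ṁ = Q/Δh = 1.062e+06 / 693.44 = 1531.5 kg/h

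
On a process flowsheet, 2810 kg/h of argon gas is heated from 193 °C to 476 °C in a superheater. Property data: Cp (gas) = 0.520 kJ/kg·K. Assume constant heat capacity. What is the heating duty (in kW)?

Q = ṁ·Cp·ΔT = 2810 × 0.520 × (476 − 193) = 413520 kJ/h
Converting: 413520 / 3600 s = 114.87 kW

Q = 115 kW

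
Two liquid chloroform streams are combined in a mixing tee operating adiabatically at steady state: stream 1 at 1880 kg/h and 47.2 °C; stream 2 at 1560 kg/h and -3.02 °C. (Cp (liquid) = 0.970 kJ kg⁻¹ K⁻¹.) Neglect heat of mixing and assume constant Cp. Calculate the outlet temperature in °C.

T_out = 24.4 °C

Adiabatic, steady state ⇒ Σ ṁᵢCp,ᵢ(T_out − Tᵢ) = 0
T_out = Σ ṁᵢCp,ᵢTᵢ / Σ ṁᵢCp,ᵢ
      = 81504 / 3336.8 = 24.426 °C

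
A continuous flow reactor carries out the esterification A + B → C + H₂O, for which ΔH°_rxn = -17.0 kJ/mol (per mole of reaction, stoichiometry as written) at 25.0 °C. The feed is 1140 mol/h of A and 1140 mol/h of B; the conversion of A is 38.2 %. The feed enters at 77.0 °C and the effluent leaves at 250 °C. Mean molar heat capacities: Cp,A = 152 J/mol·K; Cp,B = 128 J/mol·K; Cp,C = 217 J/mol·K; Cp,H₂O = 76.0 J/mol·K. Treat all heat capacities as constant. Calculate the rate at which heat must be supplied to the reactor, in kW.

Extent of reaction ξ = 0.382 × 1140 = 435.48 mol/h
Reaction term: ξ·ΔH°_rxn = 435.48 × -17.0 = -7403.2 kJ/h
Sensible, feed 77.0→25 °C: -16598 kJ/h
Outlet flows (mol/h): A 704.52, B 704.52, C 435.48, H₂O 435.48
Sensible, products 25→250 °C: 73094 kJ/h
Q = ΔH = 49092 kJ/h = 13.637 kW
Heat supplied = 13.637 kW

Q_in = 13.6 kW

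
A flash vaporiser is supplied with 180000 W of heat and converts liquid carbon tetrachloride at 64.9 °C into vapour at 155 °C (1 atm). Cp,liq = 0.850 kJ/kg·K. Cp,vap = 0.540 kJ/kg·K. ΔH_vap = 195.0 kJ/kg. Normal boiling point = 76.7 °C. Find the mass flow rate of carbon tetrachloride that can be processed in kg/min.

ṁ = 43.7 kg/min

Δh = 0.850×(76.7−64.9) + 195.0 + 0.540×(155−76.7) = 247.31 kJ/kg
Q = 180000 W = 180 kJ/s = 10800 kJ/min
ṁ = Q/Δh = 10800 / 247.31 = 43.67 kg/min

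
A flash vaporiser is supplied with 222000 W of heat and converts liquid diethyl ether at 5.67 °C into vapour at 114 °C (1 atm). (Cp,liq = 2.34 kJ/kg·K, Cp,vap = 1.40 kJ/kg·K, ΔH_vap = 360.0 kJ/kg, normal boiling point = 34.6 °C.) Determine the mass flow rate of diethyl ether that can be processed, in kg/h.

ṁ = 1480 kg/h

Δh = 2.34×(34.6−5.67) + 360.0 + 1.40×(114−34.6) = 538.86 kJ/kg
Q = 222000 W = 222 kJ/s = 799200 kJ/h
ṁ = Q/Δh = 799200 / 538.86 = 1483.1 kg/h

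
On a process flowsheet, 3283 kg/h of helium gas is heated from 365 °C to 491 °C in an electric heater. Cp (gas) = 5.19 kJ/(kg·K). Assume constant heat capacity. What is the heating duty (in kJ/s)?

Q = ṁ·Cp·ΔT = 3283 × 5.19 × (491 − 365) = 2.1469e+06 kJ/h
Converting: 2.1469e+06 / 3600 s = 596.36 kW

Q = 596 kJ/s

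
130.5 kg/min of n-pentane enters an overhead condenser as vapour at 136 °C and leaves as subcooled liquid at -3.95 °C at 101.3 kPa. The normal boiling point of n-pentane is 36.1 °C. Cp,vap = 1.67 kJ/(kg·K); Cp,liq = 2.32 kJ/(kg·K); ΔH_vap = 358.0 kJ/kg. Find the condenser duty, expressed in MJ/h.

vapour 136→36.1 °C: -166.83 kJ/kg
condensation at 36.1 °C: -358 kJ/kg
liquid 36.1→-3.95 °C: -92.916 kJ/kg
Δh = -166.83 + -358 + -92.916 = -617.75 kJ/kg
Q = ṁ·Δh = 130.5 kg/min × -617.75 kJ/kg = -80616 kJ/min
|Q| = 1343.6 kW = 4837 MJ/h

Q_c = 4840 MJ/h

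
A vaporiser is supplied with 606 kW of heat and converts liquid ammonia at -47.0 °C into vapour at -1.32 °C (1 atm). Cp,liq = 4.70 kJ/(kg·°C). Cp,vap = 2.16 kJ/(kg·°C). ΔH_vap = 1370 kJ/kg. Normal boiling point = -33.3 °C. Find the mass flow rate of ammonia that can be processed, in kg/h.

ṁ = 1450 kg/h

Δh = 4.70×(-33.3−-47.0) + 1370 + 2.16×(-1.32−-33.3) = 1503.5 kJ/kg
Q = 606 kW = 606 kJ/s = 2.1816e+06 kJ/h
ṁ = Q/Δh = 2.1816e+06 / 1503.5 = 1451 kg/h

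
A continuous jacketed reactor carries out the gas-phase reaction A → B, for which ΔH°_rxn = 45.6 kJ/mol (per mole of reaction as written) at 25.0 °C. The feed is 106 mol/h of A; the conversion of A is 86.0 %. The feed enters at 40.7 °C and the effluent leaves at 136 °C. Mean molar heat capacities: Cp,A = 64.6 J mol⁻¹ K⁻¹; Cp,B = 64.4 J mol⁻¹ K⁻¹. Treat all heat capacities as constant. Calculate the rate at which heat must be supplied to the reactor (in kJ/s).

Extent of reaction ξ = 0.860 × 106 = 91.16 mol/h
Reaction term: ξ·ΔH°_rxn = 91.16 × 45.6 = 4156.9 kJ/h
Sensible, feed 40.7→25 °C: -107.51 kJ/h
Outlet flows (mol/h): A 14.84, B 91.16
Sensible, products 25→136 °C: 758.06 kJ/h
Q = ΔH = 4807.4 kJ/h = 1.3354 kW
Heat supplied = 1.3354 kJ/s

Q_in = 1.34 kJ/s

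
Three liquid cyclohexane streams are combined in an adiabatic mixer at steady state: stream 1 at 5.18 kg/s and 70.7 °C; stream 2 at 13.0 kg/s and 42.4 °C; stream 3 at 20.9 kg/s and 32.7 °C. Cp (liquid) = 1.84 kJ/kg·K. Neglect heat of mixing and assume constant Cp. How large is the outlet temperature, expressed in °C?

T_out = 41.0 °C

Adiabatic, steady state ⇒ Σ ṁᵢCp,ᵢ(T_out − Tᵢ) = 0
Σ ṁᵢCp,ᵢTᵢ = 5.18×1.84×70.7 + 13.0×1.84×42.4 + 20.9×1.84×32.7 = 2945.6
Σ ṁᵢCp,ᵢ = 5.18×1.84 + 13.0×1.84 + 20.9×1.84 = 71.907
T_out = 2945.6 / 71.907 = 40.964 °C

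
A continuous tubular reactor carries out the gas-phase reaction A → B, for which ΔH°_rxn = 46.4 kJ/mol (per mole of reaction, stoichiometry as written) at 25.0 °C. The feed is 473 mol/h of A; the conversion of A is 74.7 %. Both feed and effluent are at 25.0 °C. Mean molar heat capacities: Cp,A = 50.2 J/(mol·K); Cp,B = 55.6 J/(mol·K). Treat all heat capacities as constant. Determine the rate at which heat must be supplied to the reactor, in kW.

Extent of reaction ξ = 0.747 × 473 = 353.33 mol/h
Reaction term: ξ·ΔH°_rxn = 353.33 × 46.4 = 16395 kJ/h
Q = ΔH = 16395 kJ/h = 4.554 kW
Heat supplied = 4.554 kW

Q_in = 4.55 kW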